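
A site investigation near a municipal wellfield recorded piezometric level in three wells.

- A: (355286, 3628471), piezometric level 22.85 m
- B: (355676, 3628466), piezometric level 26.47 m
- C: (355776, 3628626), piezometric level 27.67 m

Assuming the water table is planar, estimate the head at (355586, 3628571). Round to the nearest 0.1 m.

Taking A as reference: B−A = (390, -5, +3.62); C−A = (490, 155, +4.82).
Solve a·Δx + b·Δy = Δh: det = 390·155 − 490·(-5) = 62900.
∂h/∂x = [(+3.62)·155 − (+4.82)·(-5)] / 62900 = +0.009304
∂h/∂y = [390·(+4.82) − 490·(+3.62)] / 62900 = +0.001685
h(355586, 3628571) = 22.85 + (+0.009304)·(300) + (+0.001685)·(100) = 22.85 +2.791 +0.169 = 25.810 m.

25.8 m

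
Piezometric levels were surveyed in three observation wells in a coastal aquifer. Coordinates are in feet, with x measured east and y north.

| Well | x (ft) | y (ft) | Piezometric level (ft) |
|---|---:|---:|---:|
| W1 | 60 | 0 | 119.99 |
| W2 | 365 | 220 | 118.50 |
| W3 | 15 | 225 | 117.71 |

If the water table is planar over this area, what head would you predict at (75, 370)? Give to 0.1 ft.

116.4 ft

With h = a·x + b·y + c and W1 as origin, the differences give:
  305·a + 220·b = -1.49
  (-45)·a + 225·b = -2.28
Eliminate b (×225 and ×220, subtract): 78525·a = 166.350 → a = ∂h/∂x = +0.002118
Back-substitute: b = ∂h/∂y = -0.009710.
h(75, 370) = 119.99 + (+0.002118)·(15) + (-0.009710)·(370) = 119.99 +0.032 -3.593 = 116.429 ft.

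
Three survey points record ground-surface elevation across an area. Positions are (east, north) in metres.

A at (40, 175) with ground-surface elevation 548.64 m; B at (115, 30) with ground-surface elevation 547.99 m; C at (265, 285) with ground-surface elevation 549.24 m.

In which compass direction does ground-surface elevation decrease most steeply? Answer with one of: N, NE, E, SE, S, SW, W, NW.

S

Taking A as reference: B−A = (75, -145, -0.65); C−A = (225, 110, +0.60).
Solve a·Δx + b·Δy = Δz: det = 75·110 − 225·(-145) = 40875.
∂z/∂x = [(-0.65)·110 − (+0.60)·(-145)] / 40875 = +0.0003792
∂z/∂y = [75·(+0.60) − 225·(-0.65)] / 40875 = +0.004679
Steepest decrease is along −∇f = (-0.0003792 E, -0.004679 N) → south.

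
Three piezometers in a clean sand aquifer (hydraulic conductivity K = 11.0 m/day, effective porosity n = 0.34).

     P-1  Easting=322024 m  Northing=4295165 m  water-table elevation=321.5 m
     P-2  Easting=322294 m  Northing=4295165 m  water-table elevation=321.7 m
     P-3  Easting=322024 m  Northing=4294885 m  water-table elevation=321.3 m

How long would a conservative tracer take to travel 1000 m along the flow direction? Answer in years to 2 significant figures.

∂h/∂x = (321.7 − 321.5) / (322294 − 322024) = +0.0007407
∂h/∂y = (321.3 − 321.5) / (4294885 − 4295165) = +0.0007143
|∇h| = √(0.0007407² + 0.0007143²) = 0.001029
Seepage velocity v = K·i/n = 11.0 × 0.001029 / 0.34 = 0.03329 m/day.
t = 1000 / 0.03329 = 3.004e+04 days = 82.2 years.

82 years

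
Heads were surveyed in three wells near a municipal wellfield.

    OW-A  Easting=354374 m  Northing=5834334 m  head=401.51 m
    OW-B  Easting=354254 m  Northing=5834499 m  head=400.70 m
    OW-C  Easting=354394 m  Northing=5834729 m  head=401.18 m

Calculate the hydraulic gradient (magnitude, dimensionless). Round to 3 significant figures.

0.00535

Taking OW-A as reference: OW-B−OW-A = (-120, 165, -0.81); OW-C−OW-A = (20, 395, -0.33).
Solve a·Δx + b·Δy = Δh: det = (-120)·395 − 20·165 = -50700.
∂h/∂x = [(-0.81)·395 − (-0.33)·165] / -50700 = +0.005237
∂h/∂y = [(-120)·(-0.33) − 20·(-0.81)] / -50700 = -0.001101
|∇h| = √(0.005237² + -0.001101²) = 0.005351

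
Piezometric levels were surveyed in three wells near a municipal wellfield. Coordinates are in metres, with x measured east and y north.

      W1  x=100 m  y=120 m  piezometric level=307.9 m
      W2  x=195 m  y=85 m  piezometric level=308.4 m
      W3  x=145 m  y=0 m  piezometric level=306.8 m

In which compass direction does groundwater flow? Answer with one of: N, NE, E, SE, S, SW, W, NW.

SW

Taking W1 as reference: W2−W1 = (95, -35, +0.5); W3−W1 = (45, -120, -1.1).
Solve a·Δx + b·Δy = Δh: det = 95·(-120) − 45·(-35) = -9825.
∂h/∂x = [(+0.5)·(-120) − (-1.1)·(-35)] / -9825 = +0.01003
∂h/∂y = [95·(-1.1) − 45·(+0.5)] / -9825 = +0.01293
Flow = −∇h = (-0.01003 east, -0.01293 north), which points southwest.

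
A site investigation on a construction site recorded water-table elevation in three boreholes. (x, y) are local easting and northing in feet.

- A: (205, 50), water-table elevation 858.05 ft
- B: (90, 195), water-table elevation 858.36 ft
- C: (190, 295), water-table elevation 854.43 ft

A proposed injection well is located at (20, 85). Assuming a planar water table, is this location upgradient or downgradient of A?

upgradient

Taking A as reference: B−A = (-115, 145, +0.31); C−A = (-15, 245, -3.62).
Solve a·Δx + b·Δy = Δh: det = (-115)·245 − (-15)·145 = -26000.
∂h/∂x = [(+0.31)·245 − (-3.62)·145] / -26000 = -0.02311
∂h/∂y = [(-115)·(-3.62) − (-15)·(+0.31)] / -26000 = -0.01619
Head at (20, 85) = 858.05 + (-0.02311)·(-185) + (-0.01619)·(35) = 861.76 ft.
That is higher than the 858.05 ft at A, so the point is upgradient.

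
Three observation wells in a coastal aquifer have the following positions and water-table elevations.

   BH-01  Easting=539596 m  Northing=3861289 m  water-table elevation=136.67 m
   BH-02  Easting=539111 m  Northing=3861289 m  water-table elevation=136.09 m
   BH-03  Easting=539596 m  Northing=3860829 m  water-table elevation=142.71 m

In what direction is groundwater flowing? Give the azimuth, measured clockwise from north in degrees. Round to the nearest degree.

355°

∂h/∂x = (136.09 − 136.67) / (539111 − 539596) = +0.001196
∂h/∂y = (142.71 − 136.67) / (3860829 − 3861289) = -0.01313
Flow direction (−∇h) has components (-0.001196 E, +0.01313 N).
Azimuth = atan2(E, N) = atan2(-0.001196, +0.01313) = 354.8° ≈ 355°.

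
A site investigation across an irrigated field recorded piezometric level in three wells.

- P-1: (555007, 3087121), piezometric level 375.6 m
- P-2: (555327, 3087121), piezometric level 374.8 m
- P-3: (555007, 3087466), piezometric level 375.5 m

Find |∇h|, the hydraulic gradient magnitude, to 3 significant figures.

0.00252

∂h/∂x = (374.8 − 375.6) / (555327 − 555007) = -0.002500
∂h/∂y = (375.5 − 375.6) / (3087466 − 3087121) = -0.0002899
|∇h| = √(-0.002500² + -0.0002899²) = 0.002517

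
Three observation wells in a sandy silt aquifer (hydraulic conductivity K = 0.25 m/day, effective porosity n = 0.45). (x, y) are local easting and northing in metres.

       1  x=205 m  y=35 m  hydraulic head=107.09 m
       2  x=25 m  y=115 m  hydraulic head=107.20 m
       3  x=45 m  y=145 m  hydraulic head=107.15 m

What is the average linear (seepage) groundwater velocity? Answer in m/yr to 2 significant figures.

Differences from 1: to 2 (Δx, Δy, Δh) = (-180, 80, +0.11); to 3 = (-160, 110, +0.06).
Solve a·Δx + b·Δy = Δh: det = (-180)·110 − (-160)·80 = -7000.
∂h/∂x = [(+0.11)·110 − (+0.06)·80] / -7000 = -0.001043
∂h/∂y = [(-180)·(+0.06) − (-160)·(+0.11)] / -7000 = -0.0009714
|∇h| = √(-0.001043² + -0.0009714²) = 0.001425
Seepage velocity v = K·i/n = 0.25 × 0.001425 / 0.45 = 0.0007917 m/day = 0.2892 m/yr.

0.29 m/yr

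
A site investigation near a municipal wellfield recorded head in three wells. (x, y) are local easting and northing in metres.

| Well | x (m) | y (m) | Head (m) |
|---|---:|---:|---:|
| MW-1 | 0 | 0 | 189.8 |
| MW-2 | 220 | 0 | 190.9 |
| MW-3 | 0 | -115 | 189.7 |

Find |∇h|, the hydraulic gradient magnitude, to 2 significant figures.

0.0051

∂h/∂x = (190.9 − 189.8) / (220 − 0) = +0.005000
∂h/∂y = (189.7 − 189.8) / (-115 − 0) = +0.0008696
|∇h| = √(0.005000² + 0.0008696²) = 0.005075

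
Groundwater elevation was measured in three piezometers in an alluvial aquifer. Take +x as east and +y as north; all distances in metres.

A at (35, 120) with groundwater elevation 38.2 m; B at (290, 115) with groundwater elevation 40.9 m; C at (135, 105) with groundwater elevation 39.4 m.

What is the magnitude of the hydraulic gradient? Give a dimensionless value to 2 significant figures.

With h = a·x + b·y + c and A as origin, the differences give:
  255·a + (-5)·b = +2.7
  100·a + (-15)·b = +1.2
Eliminate b (×(-15) and ×(-5), subtract): -3325·a = -34.50 → a = ∂h/∂x = +0.01038
Back-substitute: b = ∂h/∂y = -0.01083.
|∇h| = √(0.01038² + -0.01083²) = 0.015

0.015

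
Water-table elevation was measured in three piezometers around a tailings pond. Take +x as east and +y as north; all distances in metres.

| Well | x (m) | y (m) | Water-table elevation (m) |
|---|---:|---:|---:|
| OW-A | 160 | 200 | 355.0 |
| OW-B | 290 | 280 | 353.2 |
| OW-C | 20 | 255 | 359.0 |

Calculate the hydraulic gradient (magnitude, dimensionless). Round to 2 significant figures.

0.027

Differences from OW-A: to OW-B (Δx, Δy, Δh) = (130, 80, -1.8); to OW-C = (-140, 55, +4.0).
Determinant of the coordinate differences = 130·55 − (-140)·80 = 18350.
∂h/∂x = [(-1.8)·55 − (+4.0)·80] / 18350 = -0.02283
∂h/∂y = [130·(+4.0) − (-140)·(-1.8)] / 18350 = +0.01460
|∇h| = √(-0.02283² + 0.01460²) = 0.0271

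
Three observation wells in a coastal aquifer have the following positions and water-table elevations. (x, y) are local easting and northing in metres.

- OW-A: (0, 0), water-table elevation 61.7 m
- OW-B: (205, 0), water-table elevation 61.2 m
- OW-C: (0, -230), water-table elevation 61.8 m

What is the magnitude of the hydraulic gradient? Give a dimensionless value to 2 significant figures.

∂h/∂x = (61.2 − 61.7) / (205 − 0) = -0.002439
∂h/∂y = (61.8 − 61.7) / (-230 − 0) = -0.0004348
|∇h| = √(-0.002439² + -0.0004348²) = 0.002477

0.0025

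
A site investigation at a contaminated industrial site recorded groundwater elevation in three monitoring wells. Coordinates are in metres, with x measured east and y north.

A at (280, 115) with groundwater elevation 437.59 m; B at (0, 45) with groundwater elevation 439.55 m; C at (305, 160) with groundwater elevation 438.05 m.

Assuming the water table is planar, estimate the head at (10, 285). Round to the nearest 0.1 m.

Three-point gradient (reference A): Δ to B = (-280, -70, +1.96), Δ to C = (25, 45, +0.46).
∂h/∂x = -0.01110, ∂h/∂y = +0.01639 (det = -10850).
h(10, 285) = 437.59 + (-0.01110)·(-270) + (+0.01639)·(170) = 437.59 +2.996 +2.786 = 443.372 m.

443.4 m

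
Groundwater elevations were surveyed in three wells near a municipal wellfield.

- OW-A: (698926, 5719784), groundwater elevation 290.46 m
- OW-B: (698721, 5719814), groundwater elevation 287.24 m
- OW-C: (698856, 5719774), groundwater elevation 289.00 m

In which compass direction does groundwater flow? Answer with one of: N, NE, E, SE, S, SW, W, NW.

SW

Three-point gradient (reference OW-A): Δ to OW-B = (-205, 30, -3.22), Δ to OW-C = (-70, -10, -1.46).
∂h/∂x = +0.01831, ∂h/∂y = +0.01781 (det = 4150).
Flow = −∇h = (-0.01831 east, -0.01781 north), which points southwest.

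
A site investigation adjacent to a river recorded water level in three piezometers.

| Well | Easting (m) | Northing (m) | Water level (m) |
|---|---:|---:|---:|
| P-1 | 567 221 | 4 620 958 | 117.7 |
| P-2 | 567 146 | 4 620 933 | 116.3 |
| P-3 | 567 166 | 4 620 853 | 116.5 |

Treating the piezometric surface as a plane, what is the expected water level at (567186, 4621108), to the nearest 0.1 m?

Differences from P-1: to P-2 (Δx, Δy, Δh) = (-75, -25, -1.4); to P-3 = (-55, -105, -1.2).
Determinant of the coordinate differences = (-75)·(-105) − (-55)·(-25) = 6500.
∂h/∂x = [(-1.4)·(-105) − (-1.2)·(-25)] / 6500 = +0.01800
∂h/∂y = [(-75)·(-1.2) − (-55)·(-1.4)] / 6500 = +0.002000
h(567186, 4621108) = 117.7 + (+0.01800)·(-35) + (+0.002000)·(150) = 117.7 -0.630 +0.300 = 117.370 m.

117.4 m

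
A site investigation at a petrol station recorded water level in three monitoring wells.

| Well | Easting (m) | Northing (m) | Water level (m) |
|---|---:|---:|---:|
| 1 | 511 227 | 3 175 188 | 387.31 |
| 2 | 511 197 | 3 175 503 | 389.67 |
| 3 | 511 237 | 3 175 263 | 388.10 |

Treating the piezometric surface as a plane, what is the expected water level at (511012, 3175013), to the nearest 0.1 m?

Differences from 1: to 2 (Δx, Δy, Δh) = (-30, 315, +2.36); to 3 = (10, 75, +0.79).
Determinant of the coordinate differences = (-30)·75 − 10·315 = -5400.
∂h/∂x = [(+2.36)·75 − (+0.79)·315] / -5400 = +0.01331
∂h/∂y = [(-30)·(+0.79) − 10·(+2.36)] / -5400 = +0.008759
h(511012, 3175013) = 387.31 + (+0.01331)·(-215) + (+0.008759)·(-175) = 387.31 -2.861 -1.533 = 382.916 m.

382.9 m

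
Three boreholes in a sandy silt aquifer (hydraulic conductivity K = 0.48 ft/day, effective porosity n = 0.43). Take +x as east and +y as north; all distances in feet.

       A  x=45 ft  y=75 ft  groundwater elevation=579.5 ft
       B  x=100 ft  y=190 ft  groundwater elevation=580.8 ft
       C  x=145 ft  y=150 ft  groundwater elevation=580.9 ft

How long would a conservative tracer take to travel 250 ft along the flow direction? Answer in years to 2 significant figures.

Differences from A: to B (Δx, Δy, Δh) = (55, 115, +1.3); to C = (100, 75, +1.4).
Determinant of the coordinate differences = 55·75 − 100·115 = -7375.
∂h/∂x = [(+1.3)·75 − (+1.4)·115] / -7375 = +0.008610
∂h/∂y = [55·(+1.4) − 100·(+1.3)] / -7375 = +0.007186
|∇h| = √(0.008610² + 0.007186²) = 0.01121
Seepage velocity v = K·i/n = 0.48 × 0.01121 / 0.43 = 0.01251 ft/day.
t = 250 / 0.01251 = 1.998e+04 days = 54.7 years.

55 years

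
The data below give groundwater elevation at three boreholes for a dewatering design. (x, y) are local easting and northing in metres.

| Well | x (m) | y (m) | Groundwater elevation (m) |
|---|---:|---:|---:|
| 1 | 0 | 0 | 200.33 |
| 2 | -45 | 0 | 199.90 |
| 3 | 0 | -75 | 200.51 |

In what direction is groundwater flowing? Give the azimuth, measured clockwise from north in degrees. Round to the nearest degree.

284°

∂h/∂x = (199.90 − 200.33) / (-45 − 0) = +0.009556
∂h/∂y = (200.51 − 200.33) / (-75 − 0) = -0.002400
Flow direction (−∇h) has components (-0.009556 E, +0.002400 N).
Azimuth = atan2(E, N) = atan2(-0.009556, +0.002400) = 284.1° ≈ 284°.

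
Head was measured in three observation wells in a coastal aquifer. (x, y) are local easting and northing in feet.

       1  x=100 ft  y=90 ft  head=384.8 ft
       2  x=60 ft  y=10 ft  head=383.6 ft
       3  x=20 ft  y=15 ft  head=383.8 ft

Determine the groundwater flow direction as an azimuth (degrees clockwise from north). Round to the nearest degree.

Differences from 1: to 2 (Δx, Δy, Δh) = (-40, -80, -1.2); to 3 = (-80, -75, -1.0).
Solve a·Δx + b·Δy = Δh: det = (-40)·(-75) − (-80)·(-80) = -3400.
∂h/∂x = [(-1.2)·(-75) − (-1.0)·(-80)] / -3400 = -0.002941
∂h/∂y = [(-40)·(-1.0) − (-80)·(-1.2)] / -3400 = +0.01647
Flow direction (−∇h) has components (+0.002941 E, -0.01647 N).
Azimuth = atan2(E, N) = atan2(+0.002941, -0.01647) = 169.9° ≈ 170°.

170°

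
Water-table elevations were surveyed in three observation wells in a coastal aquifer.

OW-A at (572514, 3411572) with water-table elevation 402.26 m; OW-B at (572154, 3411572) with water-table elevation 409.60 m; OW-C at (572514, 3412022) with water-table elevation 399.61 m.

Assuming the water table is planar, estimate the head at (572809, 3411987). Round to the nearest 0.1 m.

393.8 m

∂h/∂x = (409.60 − 402.26) / (572154 − 572514) = -0.02039
∂h/∂y = (399.61 − 402.26) / (3412022 − 3411572) = -0.005889
h(572809, 3411987) = 402.26 + (-0.02039)·(295) + (-0.005889)·(415) = 402.26 -6.015 -2.444 = 393.801 m.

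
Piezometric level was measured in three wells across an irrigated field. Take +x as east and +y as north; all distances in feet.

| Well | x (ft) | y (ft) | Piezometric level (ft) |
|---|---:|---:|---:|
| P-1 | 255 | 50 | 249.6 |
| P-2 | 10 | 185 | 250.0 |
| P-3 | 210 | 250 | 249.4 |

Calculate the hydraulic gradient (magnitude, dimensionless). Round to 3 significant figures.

Differences from P-1: to P-2 (Δx, Δy, Δh) = (-245, 135, +0.4); to P-3 = (-45, 200, -0.2).
Determinant of the coordinate differences = (-245)·200 − (-45)·135 = -42925.
∂h/∂x = [(+0.4)·200 − (-0.2)·135] / -42925 = -0.002493
∂h/∂y = [(-245)·(-0.2) − (-45)·(+0.4)] / -42925 = -0.001561
|∇h| = √(-0.002493² + -0.001561²) = 0.002941

0.00294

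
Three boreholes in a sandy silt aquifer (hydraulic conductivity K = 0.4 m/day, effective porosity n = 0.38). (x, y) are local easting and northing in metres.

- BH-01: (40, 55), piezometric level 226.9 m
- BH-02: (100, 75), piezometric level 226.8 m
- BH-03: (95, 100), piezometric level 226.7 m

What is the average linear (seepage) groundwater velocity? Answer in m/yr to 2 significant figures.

Taking BH-01 as reference: BH-02−BH-01 = (60, 20, -0.1); BH-03−BH-01 = (55, 45, -0.2).
Determinant of the coordinate differences = 60·45 − 55·20 = 1600.
∂h/∂x = [(-0.1)·45 − (-0.2)·20] / 1600 = -0.0003125
∂h/∂y = [60·(-0.2) − 55·(-0.1)] / 1600 = -0.004063
|∇h| = √(-0.0003125² + -0.004063²) = 0.004075
Seepage velocity v = K·i/n = 0.4 × 0.004075 / 0.38 = 0.004289 m/day = 1.567 m/yr.

1.6 m/yr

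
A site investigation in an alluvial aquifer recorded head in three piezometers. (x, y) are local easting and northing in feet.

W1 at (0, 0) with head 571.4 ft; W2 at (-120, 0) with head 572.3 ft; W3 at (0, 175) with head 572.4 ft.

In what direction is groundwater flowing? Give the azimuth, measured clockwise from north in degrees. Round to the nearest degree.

127°

∂h/∂x = (572.3 − 571.4) / (-120 − 0) = -0.007500
∂h/∂y = (572.4 − 571.4) / (175 − 0) = +0.005714
Flow direction (−∇h) has components (+0.007500 E, -0.005714 N).
Azimuth = atan2(E, N) = atan2(+0.007500, -0.005714) = 127.3° ≈ 127°.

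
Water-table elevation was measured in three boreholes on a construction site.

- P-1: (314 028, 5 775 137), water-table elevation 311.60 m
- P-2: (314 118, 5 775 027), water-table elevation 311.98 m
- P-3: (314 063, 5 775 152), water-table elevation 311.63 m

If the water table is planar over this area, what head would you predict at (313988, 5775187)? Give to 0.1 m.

Taking P-1 as reference: P-2−P-1 = (90, -110, +0.38); P-3−P-1 = (35, 15, +0.03).
Solve a·Δx + b·Δy = Δh: det = 90·15 − 35·(-110) = 5200.
∂h/∂x = [(+0.38)·15 − (+0.03)·(-110)] / 5200 = +0.001731
∂h/∂y = [90·(+0.03) − 35·(+0.38)] / 5200 = -0.002038
h(313988, 5775187) = 311.60 + (+0.001731)·(-40) + (-0.002038)·(50) = 311.60 -0.069 -0.102 = 311.429 m.

311.4 m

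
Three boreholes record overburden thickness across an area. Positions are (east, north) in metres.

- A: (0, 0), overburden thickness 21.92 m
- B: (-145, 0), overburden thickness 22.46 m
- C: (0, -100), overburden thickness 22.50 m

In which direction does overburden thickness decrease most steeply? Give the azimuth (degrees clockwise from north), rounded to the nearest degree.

033°

∂d/∂x = (22.46 − 21.92) / (-145 − 0) = -0.003724
∂d/∂y = (22.50 − 21.92) / (-100 − 0) = -0.005800
Steepest decrease is along −∇f: components (+0.003724 E, +0.005800 N).
Azimuth = atan2(+0.003724, +0.005800) = 32.7° ≈ 033°.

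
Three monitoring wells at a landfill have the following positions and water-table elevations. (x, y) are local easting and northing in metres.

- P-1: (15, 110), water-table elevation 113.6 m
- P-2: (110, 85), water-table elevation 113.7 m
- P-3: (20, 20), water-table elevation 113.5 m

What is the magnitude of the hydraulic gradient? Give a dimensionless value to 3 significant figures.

With h = a·x + b·y + c and P-1 as origin, the differences give:
  95·a + (-25)·b = +0.1
  5·a + (-90)·b = -0.1
Eliminate b (×(-90) and ×(-25), subtract): -8425·a = -11.50 → a = ∂h/∂x = +0.001365
Back-substitute: b = ∂h/∂y = +0.001187.
|∇h| = √(0.001365² + 0.001187²) = 0.001809

0.00181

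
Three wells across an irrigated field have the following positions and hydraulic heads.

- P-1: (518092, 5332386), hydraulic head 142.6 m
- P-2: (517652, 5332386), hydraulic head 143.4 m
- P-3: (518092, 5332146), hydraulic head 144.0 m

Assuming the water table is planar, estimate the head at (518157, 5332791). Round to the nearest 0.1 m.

140.1 m

∂h/∂x = (143.4 − 142.6) / (517652 − 518092) = -0.001818
∂h/∂y = (144.0 − 142.6) / (5332146 − 5332386) = -0.005833
h(518157, 5332791) = 142.6 + (-0.001818)·(65) + (-0.005833)·(405) = 142.6 -0.118 -2.363 = 140.119 m.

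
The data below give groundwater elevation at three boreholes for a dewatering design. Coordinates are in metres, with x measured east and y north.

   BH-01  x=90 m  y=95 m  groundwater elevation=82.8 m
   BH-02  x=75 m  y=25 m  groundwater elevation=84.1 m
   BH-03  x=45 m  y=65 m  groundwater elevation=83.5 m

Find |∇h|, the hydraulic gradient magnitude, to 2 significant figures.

0.018

Three-point gradient (reference BH-01): Δ to BH-02 = (-15, -70, +1.3), Δ to BH-03 = (-45, -30, +0.7).
∂h/∂x = -0.003704, ∂h/∂y = -0.01778 (det = -2700).
|∇h| = √(-0.003704² + -0.01778²) = 0.01816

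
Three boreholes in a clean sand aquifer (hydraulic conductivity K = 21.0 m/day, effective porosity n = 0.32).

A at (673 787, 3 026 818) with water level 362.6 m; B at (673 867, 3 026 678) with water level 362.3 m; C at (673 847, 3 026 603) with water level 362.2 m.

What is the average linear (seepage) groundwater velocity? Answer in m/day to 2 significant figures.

0.12 m/day

Differences from A: to B (Δx, Δy, Δh) = (80, -140, -0.3); to C = (60, -215, -0.4).
Solve a·Δx + b·Δy = Δh: det = 80·(-215) − 60·(-140) = -8800.
∂h/∂x = [(-0.3)·(-215) − (-0.4)·(-140)] / -8800 = -0.0009659
∂h/∂y = [80·(-0.4) − 60·(-0.3)] / -8800 = +0.001591
|∇h| = √(-0.0009659² + 0.001591²) = 0.001861
Seepage velocity v = K·i/n = 21.0 × 0.001861 / 0.32 = 0.1221 m/day.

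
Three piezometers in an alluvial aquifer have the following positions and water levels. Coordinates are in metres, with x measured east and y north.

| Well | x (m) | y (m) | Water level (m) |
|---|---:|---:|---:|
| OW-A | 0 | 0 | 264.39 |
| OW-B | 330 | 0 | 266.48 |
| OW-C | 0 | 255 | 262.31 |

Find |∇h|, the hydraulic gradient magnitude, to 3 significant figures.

∂h/∂x = (266.48 − 264.39) / (330 − 0) = +0.006333
∂h/∂y = (262.31 − 264.39) / (255 − 0) = -0.008157
|∇h| = √(0.006333² + -0.008157²) = 0.01033

0.0103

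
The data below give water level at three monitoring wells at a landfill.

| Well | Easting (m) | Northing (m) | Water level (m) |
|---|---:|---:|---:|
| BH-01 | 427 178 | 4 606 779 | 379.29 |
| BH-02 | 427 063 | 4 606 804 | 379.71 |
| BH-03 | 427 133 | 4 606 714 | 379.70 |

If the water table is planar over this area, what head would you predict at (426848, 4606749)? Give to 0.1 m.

Differences from BH-01: to BH-02 (Δx, Δy, Δh) = (-115, 25, +0.42); to BH-03 = (-45, -65, +0.41).
Determinant of the coordinate differences = (-115)·(-65) − (-45)·25 = 8600.
∂h/∂x = [(+0.42)·(-65) − (+0.41)·25] / 8600 = -0.004366
∂h/∂y = [(-115)·(+0.41) − (-45)·(+0.42)] / 8600 = -0.003285
h(426848, 4606749) = 379.29 + (-0.004366)·(-330) + (-0.003285)·(-30) = 379.29 +1.441 +0.099 = 380.829 m.

380.8 m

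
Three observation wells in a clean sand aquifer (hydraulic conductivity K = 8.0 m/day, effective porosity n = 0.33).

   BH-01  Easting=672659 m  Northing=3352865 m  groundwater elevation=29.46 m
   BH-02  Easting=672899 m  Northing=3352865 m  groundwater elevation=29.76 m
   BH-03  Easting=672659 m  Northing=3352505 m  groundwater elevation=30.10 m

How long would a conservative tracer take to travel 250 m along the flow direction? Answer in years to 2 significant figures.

∂h/∂x = (29.76 − 29.46) / (672899 − 672659) = +0.001250
∂h/∂y = (30.10 − 29.46) / (3352505 − 3352865) = -0.001778
|∇h| = √(0.001250² + -0.001778²) = 0.002173
Seepage velocity v = K·i/n = 8.0 × 0.002173 / 0.33 = 0.05268 m/day.
t = 250 / 0.05268 = 4746 days = 13 years.

13 years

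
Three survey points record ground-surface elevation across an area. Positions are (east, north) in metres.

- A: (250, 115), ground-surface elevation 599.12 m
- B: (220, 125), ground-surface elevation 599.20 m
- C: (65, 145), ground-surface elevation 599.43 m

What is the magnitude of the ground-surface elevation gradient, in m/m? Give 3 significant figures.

Differences from A: to B (Δx, Δy, Δh) = (-30, 10, +0.08); to C = (-185, 30, +0.31).
Solve a·Δx + b·Δy = Δz: det = (-30)·30 − (-185)·10 = 950.
∂z/∂x = [(+0.08)·30 − (+0.31)·10] / 950 = -0.0007368
∂z/∂y = [(-30)·(+0.31) − (-185)·(+0.08)] / 950 = +0.005789
|∇f| = √(-0.0007368² + 0.005789²) = 0.005836 m/m

0.00584 m/m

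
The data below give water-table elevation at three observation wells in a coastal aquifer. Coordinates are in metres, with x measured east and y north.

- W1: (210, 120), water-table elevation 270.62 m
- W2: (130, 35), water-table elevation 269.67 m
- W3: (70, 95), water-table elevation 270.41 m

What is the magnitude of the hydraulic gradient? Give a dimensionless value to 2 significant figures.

With h = a·x + b·y + c and W1 as origin, the differences give:
  (-80)·a + (-85)·b = -0.95
  (-140)·a + (-25)·b = -0.21
Eliminate b (×(-25) and ×(-85), subtract): -9900·a = 5.900 → a = ∂h/∂x = -0.0005960
Back-substitute: b = ∂h/∂y = +0.01174.
|∇h| = √(-0.0005960² + 0.01174²) = 0.01176

0.012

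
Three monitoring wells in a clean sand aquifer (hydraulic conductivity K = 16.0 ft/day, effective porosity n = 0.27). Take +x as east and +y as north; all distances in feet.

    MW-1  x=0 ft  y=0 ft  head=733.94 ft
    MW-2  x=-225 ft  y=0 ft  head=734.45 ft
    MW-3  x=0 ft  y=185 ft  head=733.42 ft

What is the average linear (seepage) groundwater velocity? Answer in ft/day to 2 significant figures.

∂h/∂x = (734.45 − 733.94) / (-225 − 0) = -0.002267
∂h/∂y = (733.42 − 733.94) / (185 − 0) = -0.002811
|∇h| = √(-0.002267² + -0.002811²) = 0.003611
Seepage velocity v = K·i/n = 16.0 × 0.003611 / 0.27 = 0.214 ft/day.

0.21 ft/day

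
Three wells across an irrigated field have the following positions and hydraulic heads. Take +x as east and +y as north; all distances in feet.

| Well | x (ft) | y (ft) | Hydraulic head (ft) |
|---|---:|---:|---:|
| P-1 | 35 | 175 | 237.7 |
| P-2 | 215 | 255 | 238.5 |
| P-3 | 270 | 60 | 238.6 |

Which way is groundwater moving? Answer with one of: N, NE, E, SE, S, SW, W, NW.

With h = a·x + b·y + c and P-1 as origin, the differences give:
  180·a + 80·b = +0.8
  235·a + (-115)·b = +0.9
Eliminate b (×(-115) and ×80, subtract): -39500·a = -164.00 → a = ∂h/∂x = +0.004152
Back-substitute: b = ∂h/∂y = +0.0006582.
Flow = −∇h = (-0.004152 east, -0.0006582 north), which points west.

W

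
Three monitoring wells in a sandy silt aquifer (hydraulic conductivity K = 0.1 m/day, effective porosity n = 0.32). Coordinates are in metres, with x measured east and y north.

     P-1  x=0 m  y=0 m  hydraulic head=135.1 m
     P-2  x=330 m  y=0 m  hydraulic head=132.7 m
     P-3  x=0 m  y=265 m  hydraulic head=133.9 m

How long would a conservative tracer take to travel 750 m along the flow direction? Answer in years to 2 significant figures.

770 years

∂h/∂x = (132.7 − 135.1) / (330 − 0) = -0.007273
∂h/∂y = (133.9 − 135.1) / (265 − 0) = -0.004528
|∇h| = √(-0.007273² + -0.004528²) = 0.008567
Seepage velocity v = K·i/n = 0.1 × 0.008567 / 0.32 = 0.002677 m/day.
t = 750 / 0.002677 = 2.802e+05 days = 767 years.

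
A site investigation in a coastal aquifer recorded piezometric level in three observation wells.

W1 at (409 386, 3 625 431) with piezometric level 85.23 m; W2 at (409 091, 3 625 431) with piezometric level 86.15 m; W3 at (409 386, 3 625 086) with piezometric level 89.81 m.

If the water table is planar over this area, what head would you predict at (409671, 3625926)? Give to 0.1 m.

77.8 m

∂h/∂x = (86.15 − 85.23) / (409091 − 409386) = -0.003119
∂h/∂y = (89.81 − 85.23) / (3625086 − 3625431) = -0.01328
h(409671, 3625926) = 85.23 + (-0.003119)·(285) + (-0.01328)·(495) = 85.23 -0.889 -6.571 = 77.770 m.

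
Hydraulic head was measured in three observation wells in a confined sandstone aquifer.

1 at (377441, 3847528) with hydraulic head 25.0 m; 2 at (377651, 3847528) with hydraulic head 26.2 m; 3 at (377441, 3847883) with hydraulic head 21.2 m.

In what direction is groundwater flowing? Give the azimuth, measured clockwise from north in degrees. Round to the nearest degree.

332°

∂h/∂x = (26.2 − 25.0) / (377651 − 377441) = +0.005714
∂h/∂y = (21.2 − 25.0) / (3847883 − 3847528) = -0.01070
Flow direction (−∇h) has components (-0.005714 E, +0.01070 N).
Azimuth = atan2(E, N) = atan2(-0.005714, +0.01070) = 331.9° ≈ 332°.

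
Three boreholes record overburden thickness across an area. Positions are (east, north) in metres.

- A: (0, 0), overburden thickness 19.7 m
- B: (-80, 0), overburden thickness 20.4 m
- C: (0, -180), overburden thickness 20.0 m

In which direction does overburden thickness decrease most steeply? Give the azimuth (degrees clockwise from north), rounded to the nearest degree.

079°

∂d/∂x = (20.4 − 19.7) / (-80 − 0) = -0.008750
∂d/∂y = (20.0 − 19.7) / (-180 − 0) = -0.001667
Steepest decrease is along −∇f: components (+0.008750 E, +0.001667 N).
Azimuth = atan2(+0.008750, +0.001667) = 79.2° ≈ 079°.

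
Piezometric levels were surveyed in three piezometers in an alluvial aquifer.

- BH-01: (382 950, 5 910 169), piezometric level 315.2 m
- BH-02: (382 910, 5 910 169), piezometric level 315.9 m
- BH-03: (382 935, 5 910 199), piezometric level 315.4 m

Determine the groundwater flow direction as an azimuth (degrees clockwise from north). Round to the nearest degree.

Differences from BH-01: to BH-02 (Δx, Δy, Δh) = (-40, 0, +0.7); to BH-03 = (-15, 30, +0.2).
Determinant of the coordinate differences = (-40)·30 − (-15)·0 = -1200.
∂h/∂x = [(+0.7)·30 − (+0.2)·0] / -1200 = -0.01750
∂h/∂y = [(-40)·(+0.2) − (-15)·(+0.7)] / -1200 = -0.002083
Flow direction (−∇h) has components (+0.01750 E, +0.002083 N).
Azimuth = atan2(E, N) = atan2(+0.01750, +0.002083) = 83.2° ≈ 083°.

083°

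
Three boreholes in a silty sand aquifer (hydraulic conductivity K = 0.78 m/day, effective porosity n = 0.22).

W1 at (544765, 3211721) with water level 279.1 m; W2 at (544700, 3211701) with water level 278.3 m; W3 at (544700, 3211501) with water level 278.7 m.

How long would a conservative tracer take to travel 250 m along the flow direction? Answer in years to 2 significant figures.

Differences from W1: to W2 (Δx, Δy, Δh) = (-65, -20, -0.8); to W3 = (-65, -220, -0.4).
Solve a·Δx + b·Δy = Δh: det = (-65)·(-220) − (-65)·(-20) = 13000.
∂h/∂x = [(-0.8)·(-220) − (-0.4)·(-20)] / 13000 = +0.01292
∂h/∂y = [(-65)·(-0.4) − (-65)·(-0.8)] / 13000 = -0.002000
|∇h| = √(0.01292² + -0.002000²) = 0.01307
Seepage velocity v = K·i/n = 0.78 × 0.01307 / 0.22 = 0.04634 m/day.
t = 250 / 0.04634 = 5395 days = 14.8 years.

15 years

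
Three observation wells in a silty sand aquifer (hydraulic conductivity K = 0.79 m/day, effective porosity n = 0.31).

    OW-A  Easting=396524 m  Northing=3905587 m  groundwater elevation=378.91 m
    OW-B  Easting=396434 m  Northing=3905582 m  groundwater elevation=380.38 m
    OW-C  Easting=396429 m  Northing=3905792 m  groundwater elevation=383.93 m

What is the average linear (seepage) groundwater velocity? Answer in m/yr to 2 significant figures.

22 m/yr

Three-point gradient (reference OW-A): Δ to OW-B = (-90, -5, +1.47), Δ to OW-C = (-95, 205, +5.02).
∂h/∂x = -0.01725, ∂h/∂y = +0.01649 (det = -18925).
|∇h| = √(-0.01725² + 0.01649²) = 0.02386
Seepage velocity v = K·i/n = 0.79 × 0.02386 / 0.31 = 0.0608 m/day = 22.21 m/yr.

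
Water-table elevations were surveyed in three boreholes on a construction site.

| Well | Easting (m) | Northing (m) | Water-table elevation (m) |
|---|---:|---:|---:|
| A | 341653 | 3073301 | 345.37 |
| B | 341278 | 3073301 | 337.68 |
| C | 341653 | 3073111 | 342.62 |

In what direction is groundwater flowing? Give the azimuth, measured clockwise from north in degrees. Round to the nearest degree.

∂h/∂x = (337.68 − 345.37) / (341278 − 341653) = +0.02051
∂h/∂y = (342.62 − 345.37) / (3073111 − 3073301) = +0.01447
Flow direction (−∇h) has components (-0.02051 E, -0.01447 N).
Azimuth = atan2(E, N) = atan2(-0.02051, -0.01447) = 234.8° ≈ 235°.

235°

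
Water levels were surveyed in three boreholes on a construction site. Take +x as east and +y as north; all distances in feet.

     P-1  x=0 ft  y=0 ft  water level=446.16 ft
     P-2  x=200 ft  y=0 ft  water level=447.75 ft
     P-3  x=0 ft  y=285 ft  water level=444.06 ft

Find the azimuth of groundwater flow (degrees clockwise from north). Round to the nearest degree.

∂h/∂x = (447.75 − 446.16) / (200 − 0) = +0.007950
∂h/∂y = (444.06 − 446.16) / (285 − 0) = -0.007368
Flow direction (−∇h) has components (-0.007950 E, +0.007368 N).
Azimuth = atan2(E, N) = atan2(-0.007950, +0.007368) = 312.8° ≈ 313°.

313°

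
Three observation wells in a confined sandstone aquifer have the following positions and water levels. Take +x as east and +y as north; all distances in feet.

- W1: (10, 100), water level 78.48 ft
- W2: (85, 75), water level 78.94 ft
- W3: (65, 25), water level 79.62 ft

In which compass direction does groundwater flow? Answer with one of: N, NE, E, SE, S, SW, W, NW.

Differences from W1: to W2 (Δx, Δy, Δh) = (75, -25, +0.46); to W3 = (55, -75, +1.14).
Solve a·Δx + b·Δy = Δh: det = 75·(-75) − 55·(-25) = -4250.
∂h/∂x = [(+0.46)·(-75) − (+1.14)·(-25)] / -4250 = +0.001412
∂h/∂y = [75·(+1.14) − 55·(+0.46)] / -4250 = -0.01416
Flow = −∇h = (-0.001412 east, +0.01416 north), which points north.

N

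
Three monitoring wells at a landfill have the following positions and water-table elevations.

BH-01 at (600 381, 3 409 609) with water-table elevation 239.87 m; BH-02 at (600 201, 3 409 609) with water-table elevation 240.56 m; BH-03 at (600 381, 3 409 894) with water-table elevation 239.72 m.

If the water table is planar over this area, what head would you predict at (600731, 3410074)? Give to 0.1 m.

238.3 m

∂h/∂x = (240.56 − 239.87) / (600201 − 600381) = -0.003833
∂h/∂y = (239.72 − 239.87) / (3409894 − 3409609) = -0.0005263
h(600731, 3410074) = 239.87 + (-0.003833)·(350) + (-0.0005263)·(465) = 239.87 -1.342 -0.245 = 238.284 m.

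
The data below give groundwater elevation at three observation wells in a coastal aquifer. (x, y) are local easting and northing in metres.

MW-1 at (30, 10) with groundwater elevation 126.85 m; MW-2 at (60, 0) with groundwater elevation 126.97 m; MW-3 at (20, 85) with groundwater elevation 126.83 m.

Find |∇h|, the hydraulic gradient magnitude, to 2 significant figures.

Taking MW-1 as reference: MW-2−MW-1 = (30, -10, +0.12); MW-3−MW-1 = (-10, 75, -0.02).
Determinant of the coordinate differences = 30·75 − (-10)·(-10) = 2150.
∂h/∂x = [(+0.12)·75 − (-0.02)·(-10)] / 2150 = +0.004093
∂h/∂y = [30·(-0.02) − (-10)·(+0.12)] / 2150 = +0.0002791
|∇h| = √(0.004093² + 0.0002791²) = 0.004103

0.0041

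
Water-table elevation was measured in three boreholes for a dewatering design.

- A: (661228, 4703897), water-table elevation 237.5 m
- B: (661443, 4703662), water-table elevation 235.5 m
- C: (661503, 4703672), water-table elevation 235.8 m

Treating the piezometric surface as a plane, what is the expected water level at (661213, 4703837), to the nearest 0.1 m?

236.8 m

With h = a·x + b·y + c and A as origin, the differences give:
  215·a + (-235)·b = -2.0
  275·a + (-225)·b = -1.7
Eliminate b (×(-225) and ×(-235), subtract): 16250·a = 50.50 → a = ∂h/∂x = +0.003108
Back-substitute: b = ∂h/∂y = +0.01135.
h(661213, 4703837) = 237.5 + (+0.003108)·(-15) + (+0.01135)·(-60) = 237.5 -0.047 -0.681 = 236.772 m.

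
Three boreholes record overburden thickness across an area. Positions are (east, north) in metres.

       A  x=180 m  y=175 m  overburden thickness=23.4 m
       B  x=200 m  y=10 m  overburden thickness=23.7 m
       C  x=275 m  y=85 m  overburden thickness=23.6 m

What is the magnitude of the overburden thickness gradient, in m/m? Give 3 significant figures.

0.00182 m/m

Differences from A: to B (Δx, Δy, Δh) = (20, -165, +0.3); to C = (95, -90, +0.2).
Determinant of the coordinate differences = 20·(-90) − 95·(-165) = 13875.
∂d/∂x = [(+0.3)·(-90) − (+0.2)·(-165)] / 13875 = +0.0004324
∂d/∂y = [20·(+0.2) − 95·(+0.3)] / 13875 = -0.001766
|∇f| = √(0.0004324² + -0.001766²) = 0.001818 m/m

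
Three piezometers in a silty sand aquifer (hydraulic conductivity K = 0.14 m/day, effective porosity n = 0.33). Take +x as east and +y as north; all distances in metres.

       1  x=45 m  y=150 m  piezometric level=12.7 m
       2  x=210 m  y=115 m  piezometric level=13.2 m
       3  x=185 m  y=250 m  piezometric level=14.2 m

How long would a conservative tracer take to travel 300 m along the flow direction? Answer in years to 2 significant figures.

With h = a·x + b·y + c and 1 as origin, the differences give:
  165·a + (-35)·b = +0.5
  140·a + 100·b = +1.5
Eliminate b (×100 and ×(-35), subtract): 21400·a = 102.50 → a = ∂h/∂x = +0.004790
Back-substitute: b = ∂h/∂y = +0.008294.
|∇h| = √(0.004790² + 0.008294²) = 0.009578
Seepage velocity v = K·i/n = 0.14 × 0.009578 / 0.33 = 0.004063 m/day.
t = 300 / 0.004063 = 7.384e+04 days = 202 years.

200 years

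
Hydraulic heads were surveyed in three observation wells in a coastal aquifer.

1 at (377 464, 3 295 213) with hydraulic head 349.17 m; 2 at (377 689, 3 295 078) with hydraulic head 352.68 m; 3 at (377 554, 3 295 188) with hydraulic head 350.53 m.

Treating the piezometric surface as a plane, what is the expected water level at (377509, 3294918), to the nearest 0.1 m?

Taking 1 as reference: 2−1 = (225, -135, +3.51); 3−1 = (90, -25, +1.36).
Determinant of the coordinate differences = 225·(-25) − 90·(-135) = 6525.
∂h/∂x = [(+3.51)·(-25) − (+1.36)·(-135)] / 6525 = +0.01469
∂h/∂y = [225·(+1.36) − 90·(+3.51)] / 6525 = -0.001517
h(377509, 3294918) = 349.17 + (+0.01469)·(45) + (-0.001517)·(-295) = 349.17 +0.661 +0.448 = 350.279 m.

350.3 m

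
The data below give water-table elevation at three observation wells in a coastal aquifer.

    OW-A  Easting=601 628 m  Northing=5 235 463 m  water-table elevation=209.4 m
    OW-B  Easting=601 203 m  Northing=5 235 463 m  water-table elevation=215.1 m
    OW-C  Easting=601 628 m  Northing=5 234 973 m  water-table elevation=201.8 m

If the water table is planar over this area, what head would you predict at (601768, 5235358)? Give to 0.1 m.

205.9 m

∂h/∂x = (215.1 − 209.4) / (601203 − 601628) = -0.01341
∂h/∂y = (201.8 − 209.4) / (5234973 − 5235463) = +0.01551
h(601768, 5235358) = 209.4 + (-0.01341)·(140) + (+0.01551)·(-105) = 209.4 -1.878 -1.629 = 205.894 m.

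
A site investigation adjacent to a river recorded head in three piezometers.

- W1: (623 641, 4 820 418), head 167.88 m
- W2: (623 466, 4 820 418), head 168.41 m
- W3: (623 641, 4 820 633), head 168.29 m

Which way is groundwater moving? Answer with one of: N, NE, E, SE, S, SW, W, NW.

SE

∂h/∂x = (168.41 − 167.88) / (623466 − 623641) = -0.003029
∂h/∂y = (168.29 − 167.88) / (4820633 − 4820418) = +0.001907
Flow = −∇h = (+0.003029 east, -0.001907 north), which points southeast.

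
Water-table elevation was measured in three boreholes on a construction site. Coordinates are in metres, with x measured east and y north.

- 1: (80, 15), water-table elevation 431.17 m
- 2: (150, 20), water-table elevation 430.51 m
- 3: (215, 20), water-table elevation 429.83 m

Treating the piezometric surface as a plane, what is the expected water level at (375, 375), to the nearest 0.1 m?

433.3 m

Three-point gradient (reference 1): Δ to 2 = (70, 5, -0.66), Δ to 3 = (135, 5, -1.34).
∂h/∂x = -0.01046, ∂h/∂y = +0.01446 (det = -325).
h(375, 375) = 431.17 + (-0.01046)·(295) + (+0.01446)·(360) = 431.17 -3.086 +5.206 = 433.290 m.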